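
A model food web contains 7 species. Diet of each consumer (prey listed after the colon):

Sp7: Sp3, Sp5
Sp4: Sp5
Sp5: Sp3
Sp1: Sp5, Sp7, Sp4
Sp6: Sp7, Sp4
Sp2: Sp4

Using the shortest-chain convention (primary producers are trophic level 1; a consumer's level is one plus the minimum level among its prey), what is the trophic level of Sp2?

Trophic level 4

Sp3 is a producer → level 1.
Sp5 eats Sp3 → level 2.
Sp4 eats Sp5 → level 3.
Sp2 eats Sp4 → level 4.
No prey of Sp2 is below level 3, so 4 is the minimum.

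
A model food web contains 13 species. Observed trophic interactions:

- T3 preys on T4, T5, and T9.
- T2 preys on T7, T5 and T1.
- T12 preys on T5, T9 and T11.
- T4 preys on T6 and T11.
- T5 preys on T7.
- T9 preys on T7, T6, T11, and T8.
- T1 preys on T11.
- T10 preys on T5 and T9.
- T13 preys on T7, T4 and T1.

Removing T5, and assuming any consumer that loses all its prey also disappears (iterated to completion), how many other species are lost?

0

Remove T5.
Every predator of it retains at least one other prey: T12 still has T11, T9; T3 still has T9, T4; T2 still has T7, T1; T10 still has T9.
No consumer loses all prey, so no secondary extinctions occur.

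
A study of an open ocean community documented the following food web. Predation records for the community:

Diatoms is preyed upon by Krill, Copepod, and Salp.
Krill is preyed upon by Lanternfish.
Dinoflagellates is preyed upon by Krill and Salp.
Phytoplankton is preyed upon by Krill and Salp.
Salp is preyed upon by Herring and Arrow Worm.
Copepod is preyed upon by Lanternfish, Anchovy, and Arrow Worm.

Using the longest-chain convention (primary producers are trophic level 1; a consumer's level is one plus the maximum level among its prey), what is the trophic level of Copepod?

Trophic level 2

Diatoms is a producer → level 1.
Copepod eats Diatoms → level 2.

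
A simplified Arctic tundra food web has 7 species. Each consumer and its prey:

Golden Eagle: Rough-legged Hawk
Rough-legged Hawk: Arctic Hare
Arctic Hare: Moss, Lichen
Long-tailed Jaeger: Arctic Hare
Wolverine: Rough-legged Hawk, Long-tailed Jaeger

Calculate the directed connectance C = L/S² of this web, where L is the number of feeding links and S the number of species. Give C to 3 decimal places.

The web has S = 7 species and L = 7 feeding links.
C = L / S² = 7 / 49 = 0.1429 ≈ 0.143.

C = 0.143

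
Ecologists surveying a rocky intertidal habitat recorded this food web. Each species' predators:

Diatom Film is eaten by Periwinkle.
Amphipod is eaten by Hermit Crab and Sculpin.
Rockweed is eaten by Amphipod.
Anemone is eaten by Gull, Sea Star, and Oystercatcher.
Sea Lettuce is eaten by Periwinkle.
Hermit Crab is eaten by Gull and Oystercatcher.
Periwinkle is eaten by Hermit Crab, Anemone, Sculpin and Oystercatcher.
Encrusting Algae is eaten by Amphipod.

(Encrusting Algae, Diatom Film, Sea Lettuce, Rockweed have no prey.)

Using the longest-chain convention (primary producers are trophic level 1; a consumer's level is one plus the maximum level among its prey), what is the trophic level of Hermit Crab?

Trophic level 3

Diatom Film is a producer → level 1.
Periwinkle eats Diatom Film (level 1); other prey at levels: Sea Lettuce 1 → level 2.
Hermit Crab eats Periwinkle (level 2); other prey at levels: Amphipod 2 → level 3.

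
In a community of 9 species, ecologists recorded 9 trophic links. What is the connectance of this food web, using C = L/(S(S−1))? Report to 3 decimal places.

The web has S = 9 species and L = 9 feeding links.
C = L / (S(S−1)) = 9 / 72 = 0.1250 ≈ 0.125.

C = 0.125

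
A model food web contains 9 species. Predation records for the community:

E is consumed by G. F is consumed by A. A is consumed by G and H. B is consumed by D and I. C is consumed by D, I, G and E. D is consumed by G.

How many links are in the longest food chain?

2 links

One longest chain: F → A → H.
It has 3 species and 2 links.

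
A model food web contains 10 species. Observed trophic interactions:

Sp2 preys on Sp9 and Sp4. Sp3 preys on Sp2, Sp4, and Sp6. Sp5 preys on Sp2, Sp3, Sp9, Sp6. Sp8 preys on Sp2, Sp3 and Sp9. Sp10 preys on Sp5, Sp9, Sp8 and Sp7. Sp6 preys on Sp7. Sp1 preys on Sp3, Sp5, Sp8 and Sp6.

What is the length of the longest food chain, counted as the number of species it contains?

5 species

One longest chain: Sp7 → Sp6 → Sp3 → Sp8 → Sp10.
It has 5 species and 4 links.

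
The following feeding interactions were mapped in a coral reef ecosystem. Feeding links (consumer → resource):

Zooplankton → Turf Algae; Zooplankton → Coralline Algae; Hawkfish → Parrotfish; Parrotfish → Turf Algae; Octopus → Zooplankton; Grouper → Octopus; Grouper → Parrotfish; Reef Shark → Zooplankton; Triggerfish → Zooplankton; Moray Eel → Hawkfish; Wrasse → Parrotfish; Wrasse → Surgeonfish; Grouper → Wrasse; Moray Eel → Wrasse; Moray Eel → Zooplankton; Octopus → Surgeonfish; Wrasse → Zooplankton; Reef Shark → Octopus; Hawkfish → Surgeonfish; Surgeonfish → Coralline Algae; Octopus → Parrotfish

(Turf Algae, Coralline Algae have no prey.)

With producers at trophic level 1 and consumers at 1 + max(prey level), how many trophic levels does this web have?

Producers (level 1): Turf Algae, Coralline Algae.
Coralline Algae → Surgeonfish → Wrasse → Grouper gives Grouper level 4.
No species has a prey at level 4, so no species reaches level 5.

4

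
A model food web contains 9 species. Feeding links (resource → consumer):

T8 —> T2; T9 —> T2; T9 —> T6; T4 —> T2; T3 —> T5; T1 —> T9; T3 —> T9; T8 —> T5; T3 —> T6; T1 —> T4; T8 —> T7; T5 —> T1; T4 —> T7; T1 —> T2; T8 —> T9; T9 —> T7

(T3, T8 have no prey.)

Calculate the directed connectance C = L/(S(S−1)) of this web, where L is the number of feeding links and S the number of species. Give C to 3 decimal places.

C = 0.222

The web has S = 9 species and L = 16 feeding links.
C = L / (S(S−1)) = 16 / 72 = 0.2222 ≈ 0.222.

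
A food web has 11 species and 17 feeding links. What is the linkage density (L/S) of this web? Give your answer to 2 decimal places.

There are L = 17 links among S = 11 species.
L/S = 17/11 = 1.5455 ≈ 1.55.

L/S = 1.55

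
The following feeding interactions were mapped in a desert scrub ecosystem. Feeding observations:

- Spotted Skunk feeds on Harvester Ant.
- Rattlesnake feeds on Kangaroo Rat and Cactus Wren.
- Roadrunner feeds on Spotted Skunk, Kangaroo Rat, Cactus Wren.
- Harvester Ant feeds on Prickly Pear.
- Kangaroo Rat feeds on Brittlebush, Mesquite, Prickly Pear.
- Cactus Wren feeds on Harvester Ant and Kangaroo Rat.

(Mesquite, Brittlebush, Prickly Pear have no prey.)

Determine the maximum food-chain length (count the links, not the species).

3 links

One longest chain: Prickly Pear → Harvester Ant → Cactus Wren → Rattlesnake.
It has 4 species and 3 links.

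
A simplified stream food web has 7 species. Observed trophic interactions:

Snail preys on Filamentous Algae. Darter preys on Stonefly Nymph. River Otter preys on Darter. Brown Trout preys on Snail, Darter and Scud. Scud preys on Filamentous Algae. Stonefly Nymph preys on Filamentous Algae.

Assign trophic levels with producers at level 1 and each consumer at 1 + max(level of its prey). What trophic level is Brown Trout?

Filamentous Algae is a producer → level 1.
Stonefly Nymph eats Filamentous Algae → level 2.
Darter eats Stonefly Nymph → level 3.
Brown Trout eats Darter (level 3); other prey at levels: Snail 2, Scud 2 → level 4.

Trophic level 4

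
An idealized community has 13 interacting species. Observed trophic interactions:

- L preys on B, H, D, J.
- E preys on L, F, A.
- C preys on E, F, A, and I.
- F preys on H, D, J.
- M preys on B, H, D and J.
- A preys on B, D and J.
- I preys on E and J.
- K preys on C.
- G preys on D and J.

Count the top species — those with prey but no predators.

3

Top species (has prey, but nothing eats it): G, M, K.
Count: 3.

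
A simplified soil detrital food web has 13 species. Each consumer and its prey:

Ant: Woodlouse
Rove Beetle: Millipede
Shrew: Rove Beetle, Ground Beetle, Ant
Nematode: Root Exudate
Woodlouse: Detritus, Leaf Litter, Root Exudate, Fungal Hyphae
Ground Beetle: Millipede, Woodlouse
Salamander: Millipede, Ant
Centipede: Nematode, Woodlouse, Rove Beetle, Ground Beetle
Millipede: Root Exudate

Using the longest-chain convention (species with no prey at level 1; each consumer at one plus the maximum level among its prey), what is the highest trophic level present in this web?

4

Basal resources (level 1): Detritus, Leaf Litter, Root Exudate, Fungal Hyphae.
Root Exudate → Millipede → Ground Beetle → Centipede gives Centipede level 4.
No species has a prey at level 4, so no species reaches level 5.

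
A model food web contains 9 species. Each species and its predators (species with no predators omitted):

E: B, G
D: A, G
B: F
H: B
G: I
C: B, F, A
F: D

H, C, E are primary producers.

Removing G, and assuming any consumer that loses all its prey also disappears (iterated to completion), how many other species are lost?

1

Remove G.
Round 1: I (all prey gone) → extinct.
No further losses. Total secondary extinctions: 1.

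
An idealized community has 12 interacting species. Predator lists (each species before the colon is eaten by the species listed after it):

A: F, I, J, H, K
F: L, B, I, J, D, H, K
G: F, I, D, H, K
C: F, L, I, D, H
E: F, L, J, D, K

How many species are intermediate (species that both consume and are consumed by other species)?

1

Intermediate species (has both prey and predators): F.
Count: 1.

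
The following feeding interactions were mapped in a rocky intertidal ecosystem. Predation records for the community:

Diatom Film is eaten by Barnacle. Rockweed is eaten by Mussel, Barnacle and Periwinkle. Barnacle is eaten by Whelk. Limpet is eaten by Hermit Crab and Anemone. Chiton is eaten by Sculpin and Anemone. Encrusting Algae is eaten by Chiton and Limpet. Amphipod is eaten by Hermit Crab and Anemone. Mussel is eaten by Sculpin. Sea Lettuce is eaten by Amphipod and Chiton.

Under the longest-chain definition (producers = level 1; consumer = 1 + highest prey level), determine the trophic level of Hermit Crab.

Trophic level 3

Encrusting Algae is a producer → level 1.
Limpet eats Encrusting Algae → level 2.
Hermit Crab eats Limpet (level 2); other prey at levels: Amphipod 2 → level 3.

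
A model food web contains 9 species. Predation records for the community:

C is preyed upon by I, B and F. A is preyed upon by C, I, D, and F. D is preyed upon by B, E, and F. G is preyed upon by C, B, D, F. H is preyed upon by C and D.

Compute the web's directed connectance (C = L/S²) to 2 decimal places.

C = 0.20

The web has S = 9 species and L = 16 feeding links.
C = L / S² = 16 / 81 = 0.1975 ≈ 0.20.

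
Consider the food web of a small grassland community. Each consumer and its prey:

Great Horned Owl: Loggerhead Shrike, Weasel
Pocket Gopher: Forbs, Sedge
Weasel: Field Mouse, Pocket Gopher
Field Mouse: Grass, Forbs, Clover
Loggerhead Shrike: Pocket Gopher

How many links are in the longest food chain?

3 links

One longest chain: Forbs → Pocket Gopher → Loggerhead Shrike → Great Horned Owl.
It has 4 species and 3 links.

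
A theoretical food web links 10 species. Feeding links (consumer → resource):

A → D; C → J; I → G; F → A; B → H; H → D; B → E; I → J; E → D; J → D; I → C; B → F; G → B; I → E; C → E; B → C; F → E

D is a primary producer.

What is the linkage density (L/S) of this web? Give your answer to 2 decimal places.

L/S = 1.70

There are L = 17 links among S = 10 species.
L/S = 17/10 = 1.7000 ≈ 1.70.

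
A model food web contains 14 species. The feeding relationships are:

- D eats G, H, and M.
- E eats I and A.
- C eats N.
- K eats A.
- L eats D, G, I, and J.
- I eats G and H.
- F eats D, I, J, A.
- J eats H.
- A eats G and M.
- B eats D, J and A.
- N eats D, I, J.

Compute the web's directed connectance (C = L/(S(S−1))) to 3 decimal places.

The web has S = 14 species and L = 26 feeding links.
C = L / (S(S−1)) = 26 / 182 = 0.1429 ≈ 0.143.

C = 0.143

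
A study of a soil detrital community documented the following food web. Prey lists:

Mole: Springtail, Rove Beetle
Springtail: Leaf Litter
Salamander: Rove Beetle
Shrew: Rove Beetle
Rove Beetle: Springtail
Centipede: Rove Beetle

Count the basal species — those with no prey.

Basal species (no prey listed): Leaf Litter.
Count: 1.

1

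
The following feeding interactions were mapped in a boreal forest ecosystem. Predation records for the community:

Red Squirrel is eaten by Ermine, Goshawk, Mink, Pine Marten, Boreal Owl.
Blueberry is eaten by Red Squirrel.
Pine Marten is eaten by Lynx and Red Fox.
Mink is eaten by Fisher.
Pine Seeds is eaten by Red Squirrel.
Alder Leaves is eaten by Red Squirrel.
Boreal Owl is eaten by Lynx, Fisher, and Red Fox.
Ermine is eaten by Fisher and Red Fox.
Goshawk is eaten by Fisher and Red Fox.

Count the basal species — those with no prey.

Basal species (no prey listed): Alder Leaves, Pine Seeds, Blueberry.
Count: 3.

3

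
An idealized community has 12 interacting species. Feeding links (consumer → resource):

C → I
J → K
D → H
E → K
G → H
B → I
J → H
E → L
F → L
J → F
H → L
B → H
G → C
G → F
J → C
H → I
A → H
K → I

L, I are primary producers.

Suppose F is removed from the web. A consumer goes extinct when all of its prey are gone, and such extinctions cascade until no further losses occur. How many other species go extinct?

Remove F.
Every predator of it retains at least one other prey: G still has C, H; J still has C, H, K.
No consumer loses all prey, so no secondary extinctions occur.

0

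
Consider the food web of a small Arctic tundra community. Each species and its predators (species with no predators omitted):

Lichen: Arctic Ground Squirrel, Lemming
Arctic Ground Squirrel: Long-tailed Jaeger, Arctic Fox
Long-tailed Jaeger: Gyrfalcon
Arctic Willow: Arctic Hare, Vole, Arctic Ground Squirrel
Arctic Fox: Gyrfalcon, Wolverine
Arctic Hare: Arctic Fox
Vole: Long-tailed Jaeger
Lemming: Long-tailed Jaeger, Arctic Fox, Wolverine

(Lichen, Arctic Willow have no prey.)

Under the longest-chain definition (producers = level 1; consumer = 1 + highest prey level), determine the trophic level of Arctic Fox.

Trophic level 3

Arctic Willow is a producer → level 1.
Arctic Hare eats Arctic Willow → level 2.
Arctic Fox eats Arctic Hare (level 2); other prey at levels: Arctic Ground Squirrel 2, Lemming 2 → level 3.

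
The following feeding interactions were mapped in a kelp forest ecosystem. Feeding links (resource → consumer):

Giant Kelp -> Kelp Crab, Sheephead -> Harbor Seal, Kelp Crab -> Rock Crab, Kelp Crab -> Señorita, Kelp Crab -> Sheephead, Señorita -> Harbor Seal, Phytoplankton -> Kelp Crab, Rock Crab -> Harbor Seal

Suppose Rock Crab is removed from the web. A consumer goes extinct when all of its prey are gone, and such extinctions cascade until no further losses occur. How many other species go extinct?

0

Remove Rock Crab.
Every predator of it retains at least one other prey: Harbor Seal still has Señorita, Sheephead.
No consumer loses all prey, so no secondary extinctions occur.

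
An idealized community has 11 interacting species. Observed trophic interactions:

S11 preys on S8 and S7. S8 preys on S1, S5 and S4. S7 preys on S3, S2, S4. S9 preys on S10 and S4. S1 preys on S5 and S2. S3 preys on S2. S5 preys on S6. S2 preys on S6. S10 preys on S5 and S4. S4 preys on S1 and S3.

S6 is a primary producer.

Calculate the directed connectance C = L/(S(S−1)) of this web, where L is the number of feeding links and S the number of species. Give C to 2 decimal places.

The web has S = 11 species and L = 19 feeding links.
C = L / (S(S−1)) = 19 / 110 = 0.1727 ≈ 0.17.

C = 0.17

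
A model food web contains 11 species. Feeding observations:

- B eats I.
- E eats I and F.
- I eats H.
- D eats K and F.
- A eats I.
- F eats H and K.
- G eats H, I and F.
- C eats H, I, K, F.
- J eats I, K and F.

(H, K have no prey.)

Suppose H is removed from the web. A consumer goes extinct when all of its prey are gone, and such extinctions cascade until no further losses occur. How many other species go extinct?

3

Remove H.
Round 1: I (all prey gone) → extinct.
Round 2: B (all prey gone), A (all prey gone) → extinct.
No further losses. Total secondary extinctions: 3.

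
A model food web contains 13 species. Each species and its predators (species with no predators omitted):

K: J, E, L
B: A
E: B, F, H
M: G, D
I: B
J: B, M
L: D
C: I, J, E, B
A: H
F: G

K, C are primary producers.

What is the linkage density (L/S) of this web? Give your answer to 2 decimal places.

There are L = 19 links among S = 13 species.
L/S = 19/13 = 1.4615 ≈ 1.46.

L/S = 1.46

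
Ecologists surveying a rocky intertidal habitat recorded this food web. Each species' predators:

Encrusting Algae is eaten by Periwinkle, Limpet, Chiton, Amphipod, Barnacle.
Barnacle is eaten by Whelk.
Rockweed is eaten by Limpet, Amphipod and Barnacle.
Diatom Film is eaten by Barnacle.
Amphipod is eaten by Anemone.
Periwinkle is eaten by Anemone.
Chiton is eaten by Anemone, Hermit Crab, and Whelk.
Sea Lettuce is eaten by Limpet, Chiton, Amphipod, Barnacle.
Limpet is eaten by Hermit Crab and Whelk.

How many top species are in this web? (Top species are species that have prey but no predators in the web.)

Top species (has prey, but nothing eats it): Hermit Crab, Anemone, Whelk.
Count: 3.

3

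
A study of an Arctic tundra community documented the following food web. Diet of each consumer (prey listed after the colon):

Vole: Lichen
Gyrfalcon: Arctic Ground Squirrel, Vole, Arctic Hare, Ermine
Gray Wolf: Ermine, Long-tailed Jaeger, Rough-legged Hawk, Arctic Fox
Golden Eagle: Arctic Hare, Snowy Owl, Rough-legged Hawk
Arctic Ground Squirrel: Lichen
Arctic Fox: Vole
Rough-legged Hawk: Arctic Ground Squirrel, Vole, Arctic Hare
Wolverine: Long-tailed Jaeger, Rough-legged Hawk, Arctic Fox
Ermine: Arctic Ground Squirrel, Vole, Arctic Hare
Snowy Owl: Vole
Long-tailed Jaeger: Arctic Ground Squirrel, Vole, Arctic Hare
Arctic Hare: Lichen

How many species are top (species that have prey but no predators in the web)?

Top species (has prey, but nothing eats it): Wolverine, Gyrfalcon, Golden Eagle, Gray Wolf.
Count: 4.

4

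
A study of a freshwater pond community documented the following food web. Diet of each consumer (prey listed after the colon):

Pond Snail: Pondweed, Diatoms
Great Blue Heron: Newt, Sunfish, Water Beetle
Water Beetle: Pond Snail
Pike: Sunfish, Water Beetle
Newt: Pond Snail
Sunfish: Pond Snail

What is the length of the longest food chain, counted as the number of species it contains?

4 species

One longest chain: Pondweed → Pond Snail → Newt → Great Blue Heron.
It has 4 species and 3 links.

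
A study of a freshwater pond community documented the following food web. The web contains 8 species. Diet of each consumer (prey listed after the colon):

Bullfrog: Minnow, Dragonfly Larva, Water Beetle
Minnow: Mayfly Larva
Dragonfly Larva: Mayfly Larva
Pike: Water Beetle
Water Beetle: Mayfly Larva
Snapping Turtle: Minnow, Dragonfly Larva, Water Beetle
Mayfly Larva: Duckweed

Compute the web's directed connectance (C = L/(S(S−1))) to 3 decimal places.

C = 0.196

The web has S = 8 species and L = 11 feeding links.
C = L / (S(S−1)) = 11 / 56 = 0.1964 ≈ 0.196.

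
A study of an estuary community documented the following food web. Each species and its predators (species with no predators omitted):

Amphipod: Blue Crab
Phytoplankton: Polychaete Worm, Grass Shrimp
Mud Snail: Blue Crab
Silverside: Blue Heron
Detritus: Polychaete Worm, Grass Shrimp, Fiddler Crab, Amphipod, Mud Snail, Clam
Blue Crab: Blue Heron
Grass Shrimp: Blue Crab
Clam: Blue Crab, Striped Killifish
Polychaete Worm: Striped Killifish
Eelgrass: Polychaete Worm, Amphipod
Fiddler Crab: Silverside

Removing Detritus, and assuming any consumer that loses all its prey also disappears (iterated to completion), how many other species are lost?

Remove Detritus.
Round 1: Fiddler Crab (all prey gone), Mud Snail (all prey gone), Clam (all prey gone) → extinct.
Round 2: Silverside (all prey gone) → extinct.
No further losses. Total secondary extinctions: 4.

4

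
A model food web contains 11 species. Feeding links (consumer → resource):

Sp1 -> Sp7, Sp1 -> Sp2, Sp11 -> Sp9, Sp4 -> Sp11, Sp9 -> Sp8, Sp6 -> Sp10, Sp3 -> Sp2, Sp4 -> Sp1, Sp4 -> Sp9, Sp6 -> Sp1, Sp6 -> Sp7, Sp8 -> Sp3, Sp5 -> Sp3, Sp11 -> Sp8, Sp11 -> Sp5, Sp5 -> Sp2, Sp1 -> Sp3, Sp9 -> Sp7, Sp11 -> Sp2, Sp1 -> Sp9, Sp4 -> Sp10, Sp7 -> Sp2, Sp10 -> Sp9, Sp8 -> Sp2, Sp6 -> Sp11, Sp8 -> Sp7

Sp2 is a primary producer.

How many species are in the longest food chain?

One longest chain: Sp2 → Sp3 → Sp8 → Sp9 → Sp11 → Sp4.
It has 6 species and 5 links.

6 species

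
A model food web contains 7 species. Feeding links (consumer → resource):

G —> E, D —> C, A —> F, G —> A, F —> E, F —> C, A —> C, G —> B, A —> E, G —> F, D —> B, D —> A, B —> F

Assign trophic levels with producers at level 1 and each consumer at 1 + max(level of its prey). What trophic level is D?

Trophic level 4

C is a producer → level 1.
F eats C (level 1); other prey at levels: E 1 → level 2.
B eats F → level 3.
D eats B (level 3); other prey at levels: C 1, A 3 → level 4.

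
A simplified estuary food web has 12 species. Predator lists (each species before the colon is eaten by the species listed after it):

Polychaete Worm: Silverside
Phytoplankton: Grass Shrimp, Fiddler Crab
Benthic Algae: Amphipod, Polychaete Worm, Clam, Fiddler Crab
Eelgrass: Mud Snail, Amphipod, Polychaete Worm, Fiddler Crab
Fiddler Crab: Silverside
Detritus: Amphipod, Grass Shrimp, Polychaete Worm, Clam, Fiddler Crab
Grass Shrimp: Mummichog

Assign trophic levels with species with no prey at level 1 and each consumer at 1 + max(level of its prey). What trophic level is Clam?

Trophic level 2

Detritus has no prey (basal) → level 1.
Clam eats Detritus (level 1); other prey at levels: Benthic Algae 1 → level 2.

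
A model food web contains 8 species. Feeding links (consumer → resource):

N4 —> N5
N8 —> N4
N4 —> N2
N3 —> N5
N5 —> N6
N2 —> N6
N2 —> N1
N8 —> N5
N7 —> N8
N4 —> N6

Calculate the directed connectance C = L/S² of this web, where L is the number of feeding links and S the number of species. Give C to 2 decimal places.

The web has S = 8 species and L = 10 feeding links.
C = L / S² = 10 / 64 = 0.1562 ≈ 0.16.

C = 0.16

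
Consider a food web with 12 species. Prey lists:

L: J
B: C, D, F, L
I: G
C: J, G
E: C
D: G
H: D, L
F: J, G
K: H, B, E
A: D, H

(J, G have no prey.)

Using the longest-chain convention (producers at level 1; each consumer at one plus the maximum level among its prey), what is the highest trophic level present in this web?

Producers (level 1): J, G.
G → D → H → A gives A level 4.
No species has a prey at level 4, so no species reaches level 5.

4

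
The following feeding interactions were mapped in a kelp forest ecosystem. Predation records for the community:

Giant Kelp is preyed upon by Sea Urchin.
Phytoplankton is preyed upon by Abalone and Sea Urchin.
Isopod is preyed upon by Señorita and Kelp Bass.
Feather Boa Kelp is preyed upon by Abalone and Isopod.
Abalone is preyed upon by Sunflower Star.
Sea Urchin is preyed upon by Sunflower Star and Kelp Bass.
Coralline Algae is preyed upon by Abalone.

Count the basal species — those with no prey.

4

Basal species (no prey listed): Feather Boa Kelp, Coralline Algae, Giant Kelp, Phytoplankton.
Count: 4.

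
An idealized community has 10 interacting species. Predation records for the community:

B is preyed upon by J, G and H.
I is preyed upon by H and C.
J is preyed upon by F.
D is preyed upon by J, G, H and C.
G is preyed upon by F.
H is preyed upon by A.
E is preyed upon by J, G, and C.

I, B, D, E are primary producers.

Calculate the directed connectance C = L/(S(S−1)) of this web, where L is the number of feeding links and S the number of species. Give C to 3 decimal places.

The web has S = 10 species and L = 15 feeding links.
C = L / (S(S−1)) = 15 / 90 = 0.1667 ≈ 0.167.

C = 0.167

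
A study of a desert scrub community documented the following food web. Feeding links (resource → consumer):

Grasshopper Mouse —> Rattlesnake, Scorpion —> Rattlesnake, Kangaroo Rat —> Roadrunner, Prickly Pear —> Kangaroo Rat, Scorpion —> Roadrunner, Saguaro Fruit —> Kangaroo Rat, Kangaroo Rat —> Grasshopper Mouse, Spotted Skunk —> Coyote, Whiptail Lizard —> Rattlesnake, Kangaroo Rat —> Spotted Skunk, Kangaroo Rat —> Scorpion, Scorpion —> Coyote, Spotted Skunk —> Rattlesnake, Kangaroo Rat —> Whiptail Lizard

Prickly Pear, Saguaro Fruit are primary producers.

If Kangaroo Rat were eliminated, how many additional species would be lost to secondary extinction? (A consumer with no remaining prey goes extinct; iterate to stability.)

Remove Kangaroo Rat.
Round 1: Grasshopper Mouse (all prey gone), Whiptail Lizard (all prey gone), Scorpion (all prey gone), Spotted Skunk (all prey gone) → extinct.
Round 2: Rattlesnake (all prey gone), Roadrunner (all prey gone), Coyote (all prey gone) → extinct.
No further losses. Total secondary extinctions: 7.

7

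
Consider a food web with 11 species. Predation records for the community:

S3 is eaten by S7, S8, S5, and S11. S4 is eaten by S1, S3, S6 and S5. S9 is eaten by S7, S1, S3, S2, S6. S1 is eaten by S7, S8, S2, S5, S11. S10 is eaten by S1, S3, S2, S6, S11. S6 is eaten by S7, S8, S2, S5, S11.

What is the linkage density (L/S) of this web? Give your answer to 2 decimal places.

There are L = 28 links among S = 11 species.
L/S = 28/11 = 2.5455 ≈ 2.55.

L/S = 2.55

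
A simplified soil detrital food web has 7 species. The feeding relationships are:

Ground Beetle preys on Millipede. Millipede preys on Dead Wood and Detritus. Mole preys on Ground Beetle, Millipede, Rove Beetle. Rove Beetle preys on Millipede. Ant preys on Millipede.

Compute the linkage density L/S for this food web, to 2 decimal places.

L/S = 1.14

There are L = 8 links among S = 7 species.
L/S = 8/7 = 1.1429 ≈ 1.14.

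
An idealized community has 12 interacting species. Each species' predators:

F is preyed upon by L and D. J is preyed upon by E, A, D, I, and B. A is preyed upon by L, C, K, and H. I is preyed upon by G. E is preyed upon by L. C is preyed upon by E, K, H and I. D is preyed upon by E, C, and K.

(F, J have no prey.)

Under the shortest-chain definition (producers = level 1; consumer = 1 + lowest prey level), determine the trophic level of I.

Trophic level 2

J is a producer → level 1.
I eats J → level 2.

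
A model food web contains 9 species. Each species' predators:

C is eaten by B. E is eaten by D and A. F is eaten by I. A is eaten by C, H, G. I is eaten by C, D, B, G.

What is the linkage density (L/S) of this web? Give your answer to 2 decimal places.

L/S = 1.22

There are L = 11 links among S = 9 species.
L/S = 11/9 = 1.2222 ≈ 1.22.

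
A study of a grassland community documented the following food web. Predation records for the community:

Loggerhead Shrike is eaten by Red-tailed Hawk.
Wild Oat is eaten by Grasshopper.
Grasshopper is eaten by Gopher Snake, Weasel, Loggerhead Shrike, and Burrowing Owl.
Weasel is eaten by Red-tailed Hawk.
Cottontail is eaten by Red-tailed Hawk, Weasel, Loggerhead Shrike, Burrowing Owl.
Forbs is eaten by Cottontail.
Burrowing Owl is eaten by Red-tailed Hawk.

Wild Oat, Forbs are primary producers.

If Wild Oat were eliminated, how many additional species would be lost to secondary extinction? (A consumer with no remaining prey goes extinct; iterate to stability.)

2

Remove Wild Oat.
Round 1: Grasshopper (all prey gone) → extinct.
Round 2: Gopher Snake (all prey gone) → extinct.
No further losses. Total secondary extinctions: 2.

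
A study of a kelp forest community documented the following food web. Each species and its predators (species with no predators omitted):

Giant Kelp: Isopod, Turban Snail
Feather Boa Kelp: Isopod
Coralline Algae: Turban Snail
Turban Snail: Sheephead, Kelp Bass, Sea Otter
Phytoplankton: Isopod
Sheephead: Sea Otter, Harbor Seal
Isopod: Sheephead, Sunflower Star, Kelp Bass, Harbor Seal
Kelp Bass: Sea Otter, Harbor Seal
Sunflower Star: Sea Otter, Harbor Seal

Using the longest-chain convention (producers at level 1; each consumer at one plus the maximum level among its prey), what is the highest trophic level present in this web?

Producers (level 1): Giant Kelp, Phytoplankton, Coralline Algae, Feather Boa Kelp.
Giant Kelp → Isopod → Kelp Bass → Harbor Seal gives Harbor Seal level 4.
No species has a prey at level 4, so no species reaches level 5.

4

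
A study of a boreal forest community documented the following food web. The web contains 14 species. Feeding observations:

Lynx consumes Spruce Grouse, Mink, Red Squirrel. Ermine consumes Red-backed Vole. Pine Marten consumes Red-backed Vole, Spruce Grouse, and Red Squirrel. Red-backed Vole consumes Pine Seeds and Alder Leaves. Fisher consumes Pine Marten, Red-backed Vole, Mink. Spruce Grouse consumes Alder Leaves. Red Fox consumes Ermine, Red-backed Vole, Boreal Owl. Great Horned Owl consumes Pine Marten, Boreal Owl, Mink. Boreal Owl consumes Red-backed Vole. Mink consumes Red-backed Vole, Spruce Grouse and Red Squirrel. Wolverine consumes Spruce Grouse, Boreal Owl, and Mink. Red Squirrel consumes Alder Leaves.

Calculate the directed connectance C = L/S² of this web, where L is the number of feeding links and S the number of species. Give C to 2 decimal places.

The web has S = 14 species and L = 27 feeding links.
C = L / S² = 27 / 196 = 0.1378 ≈ 0.14.

C = 0.14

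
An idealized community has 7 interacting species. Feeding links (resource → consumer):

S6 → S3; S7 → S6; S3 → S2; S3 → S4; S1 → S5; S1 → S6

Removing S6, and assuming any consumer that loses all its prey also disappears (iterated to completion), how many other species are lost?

Remove S6.
Round 1: S3 (all prey gone) → extinct.
Round 2: S4 (all prey gone), S2 (all prey gone) → extinct.
No further losses. Total secondary extinctions: 3.

3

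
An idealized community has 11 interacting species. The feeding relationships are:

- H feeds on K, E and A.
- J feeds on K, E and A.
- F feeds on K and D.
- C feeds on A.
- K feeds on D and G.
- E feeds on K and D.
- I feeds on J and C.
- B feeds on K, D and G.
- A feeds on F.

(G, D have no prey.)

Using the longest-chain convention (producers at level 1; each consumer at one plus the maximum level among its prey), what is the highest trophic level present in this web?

Producers (level 1): G, D.
G → K → F → A → C → I gives I level 6.
No species has a prey at level 6, so no species reaches level 7.

6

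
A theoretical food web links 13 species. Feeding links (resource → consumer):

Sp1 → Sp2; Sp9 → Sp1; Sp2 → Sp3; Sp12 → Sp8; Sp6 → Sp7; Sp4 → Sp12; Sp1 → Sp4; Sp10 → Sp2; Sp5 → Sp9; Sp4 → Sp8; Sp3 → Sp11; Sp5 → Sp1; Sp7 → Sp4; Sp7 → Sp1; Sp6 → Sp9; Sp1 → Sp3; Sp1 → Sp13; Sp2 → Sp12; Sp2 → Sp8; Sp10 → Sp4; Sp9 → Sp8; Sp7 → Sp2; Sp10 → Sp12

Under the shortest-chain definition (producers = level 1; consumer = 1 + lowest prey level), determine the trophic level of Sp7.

Trophic level 2

Sp6 is a producer → level 1.
Sp7 eats Sp6 → level 2.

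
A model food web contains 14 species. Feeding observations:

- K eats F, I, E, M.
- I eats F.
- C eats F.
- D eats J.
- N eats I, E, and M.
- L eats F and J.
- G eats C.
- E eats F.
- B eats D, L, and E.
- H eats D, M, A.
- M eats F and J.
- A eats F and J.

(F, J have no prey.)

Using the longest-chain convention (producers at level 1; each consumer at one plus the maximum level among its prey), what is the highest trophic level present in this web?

Producers (level 1): F, J.
F → L → B gives B level 3.
No species has a prey at level 3, so no species reaches level 4.

3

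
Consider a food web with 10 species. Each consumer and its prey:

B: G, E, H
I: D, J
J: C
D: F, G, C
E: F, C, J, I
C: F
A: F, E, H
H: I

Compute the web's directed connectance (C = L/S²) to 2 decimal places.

C = 0.18

The web has S = 10 species and L = 18 feeding links.
C = L / S² = 18 / 100 = 0.1800 ≈ 0.18.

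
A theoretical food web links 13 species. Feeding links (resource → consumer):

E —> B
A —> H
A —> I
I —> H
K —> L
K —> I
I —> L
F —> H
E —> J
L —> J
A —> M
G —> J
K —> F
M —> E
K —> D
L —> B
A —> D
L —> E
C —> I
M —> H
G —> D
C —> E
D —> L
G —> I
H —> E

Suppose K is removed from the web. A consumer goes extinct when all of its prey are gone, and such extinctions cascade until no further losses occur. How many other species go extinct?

Remove K.
Round 1: F (all prey gone) → extinct.
No further losses. Total secondary extinctions: 1.

1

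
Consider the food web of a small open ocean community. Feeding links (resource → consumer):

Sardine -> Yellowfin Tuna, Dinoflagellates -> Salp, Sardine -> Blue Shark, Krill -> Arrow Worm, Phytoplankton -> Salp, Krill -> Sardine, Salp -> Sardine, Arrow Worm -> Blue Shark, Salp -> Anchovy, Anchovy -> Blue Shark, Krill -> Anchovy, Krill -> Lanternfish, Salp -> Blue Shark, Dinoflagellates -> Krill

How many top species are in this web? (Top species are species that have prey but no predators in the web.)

Top species (has prey, but nothing eats it): Lanternfish, Yellowfin Tuna, Blue Shark.
Count: 3.

3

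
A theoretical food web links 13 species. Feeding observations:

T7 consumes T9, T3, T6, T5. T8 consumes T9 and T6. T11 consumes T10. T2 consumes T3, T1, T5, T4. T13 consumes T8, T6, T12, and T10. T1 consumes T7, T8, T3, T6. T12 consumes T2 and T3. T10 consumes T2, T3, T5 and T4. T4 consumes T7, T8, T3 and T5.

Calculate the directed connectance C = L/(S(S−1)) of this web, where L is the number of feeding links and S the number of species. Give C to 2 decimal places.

C = 0.19

The web has S = 13 species and L = 29 feeding links.
C = L / (S(S−1)) = 29 / 156 = 0.1859 ≈ 0.19.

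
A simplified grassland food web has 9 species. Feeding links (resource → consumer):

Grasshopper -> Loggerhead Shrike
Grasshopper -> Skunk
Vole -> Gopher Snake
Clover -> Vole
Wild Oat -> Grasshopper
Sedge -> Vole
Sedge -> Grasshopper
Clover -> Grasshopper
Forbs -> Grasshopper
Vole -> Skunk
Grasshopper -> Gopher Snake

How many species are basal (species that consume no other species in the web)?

4

Basal species (no prey listed): Forbs, Wild Oat, Clover, Sedge.
Count: 4.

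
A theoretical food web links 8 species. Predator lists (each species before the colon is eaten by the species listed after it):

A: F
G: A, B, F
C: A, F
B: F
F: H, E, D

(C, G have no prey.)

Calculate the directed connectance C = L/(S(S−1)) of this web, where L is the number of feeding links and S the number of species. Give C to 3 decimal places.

The web has S = 8 species and L = 10 feeding links.
C = L / (S(S−1)) = 10 / 56 = 0.1786 ≈ 0.179.

C = 0.179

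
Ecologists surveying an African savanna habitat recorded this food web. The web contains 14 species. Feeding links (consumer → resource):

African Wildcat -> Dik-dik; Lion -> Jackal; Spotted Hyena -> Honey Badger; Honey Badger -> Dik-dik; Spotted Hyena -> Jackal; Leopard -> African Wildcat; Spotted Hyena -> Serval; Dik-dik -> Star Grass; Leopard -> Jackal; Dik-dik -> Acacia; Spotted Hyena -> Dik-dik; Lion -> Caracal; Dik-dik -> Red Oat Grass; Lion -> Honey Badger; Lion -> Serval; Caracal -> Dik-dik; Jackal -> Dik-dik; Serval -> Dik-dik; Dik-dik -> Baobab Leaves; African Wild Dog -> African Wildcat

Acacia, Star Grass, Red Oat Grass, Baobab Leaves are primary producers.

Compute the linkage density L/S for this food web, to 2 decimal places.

There are L = 20 links among S = 14 species.
L/S = 20/14 = 1.4286 ≈ 1.43.

L/S = 1.43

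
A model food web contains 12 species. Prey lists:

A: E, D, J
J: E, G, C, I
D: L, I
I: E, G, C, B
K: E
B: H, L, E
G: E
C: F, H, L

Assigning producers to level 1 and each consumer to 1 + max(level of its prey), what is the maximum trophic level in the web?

Producers (level 1): F, H, L, E.
E → G → I → D → A gives A level 5.
No species has a prey at level 5, so no species reaches level 6.

5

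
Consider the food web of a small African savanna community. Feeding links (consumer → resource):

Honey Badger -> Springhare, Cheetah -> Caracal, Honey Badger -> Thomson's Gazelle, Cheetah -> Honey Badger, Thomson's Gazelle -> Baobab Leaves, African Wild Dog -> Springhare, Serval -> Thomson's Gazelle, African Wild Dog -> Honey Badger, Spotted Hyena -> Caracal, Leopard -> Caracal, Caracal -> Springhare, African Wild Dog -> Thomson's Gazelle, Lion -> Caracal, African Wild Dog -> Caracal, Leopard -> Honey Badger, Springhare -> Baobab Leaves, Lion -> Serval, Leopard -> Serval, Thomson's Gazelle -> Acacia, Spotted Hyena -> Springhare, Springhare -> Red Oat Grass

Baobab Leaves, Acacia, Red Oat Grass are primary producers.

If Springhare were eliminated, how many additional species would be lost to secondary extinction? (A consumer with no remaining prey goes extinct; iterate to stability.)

Remove Springhare.
Round 1: Caracal (all prey gone) → extinct.
Round 2: Spotted Hyena (all prey gone) → extinct.
No further losses. Total secondary extinctions: 2.

2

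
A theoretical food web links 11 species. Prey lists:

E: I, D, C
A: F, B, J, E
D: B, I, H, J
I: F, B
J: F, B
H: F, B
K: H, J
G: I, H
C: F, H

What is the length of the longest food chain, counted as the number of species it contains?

One longest chain: F → H → C → E → A.
It has 5 species and 4 links.

5 species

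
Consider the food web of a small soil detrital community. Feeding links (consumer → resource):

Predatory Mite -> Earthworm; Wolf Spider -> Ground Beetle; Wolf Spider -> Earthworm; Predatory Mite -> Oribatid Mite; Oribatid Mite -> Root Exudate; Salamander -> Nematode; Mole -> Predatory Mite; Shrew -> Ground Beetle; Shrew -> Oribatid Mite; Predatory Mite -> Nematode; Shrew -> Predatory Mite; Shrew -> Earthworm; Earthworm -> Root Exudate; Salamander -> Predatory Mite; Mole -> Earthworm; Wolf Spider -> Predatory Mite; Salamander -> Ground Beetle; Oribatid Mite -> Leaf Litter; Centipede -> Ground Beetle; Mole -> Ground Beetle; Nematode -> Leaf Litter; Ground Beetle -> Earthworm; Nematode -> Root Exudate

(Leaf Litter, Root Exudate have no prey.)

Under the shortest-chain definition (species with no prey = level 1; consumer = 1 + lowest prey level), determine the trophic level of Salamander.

Leaf Litter has no prey (basal) → level 1.
Nematode eats Leaf Litter → level 2.
Salamander eats Nematode → level 3.
No prey of Salamander is below level 2, so 3 is the minimum.

Trophic level 3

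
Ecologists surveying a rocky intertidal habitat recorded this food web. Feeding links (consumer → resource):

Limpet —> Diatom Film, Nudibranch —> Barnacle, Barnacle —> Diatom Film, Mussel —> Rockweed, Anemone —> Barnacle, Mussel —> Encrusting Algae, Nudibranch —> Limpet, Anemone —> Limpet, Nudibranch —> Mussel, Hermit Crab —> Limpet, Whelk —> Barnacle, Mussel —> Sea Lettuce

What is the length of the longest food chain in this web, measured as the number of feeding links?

2 links

One longest chain: Diatom Film → Barnacle → Whelk.
It has 3 species and 2 links.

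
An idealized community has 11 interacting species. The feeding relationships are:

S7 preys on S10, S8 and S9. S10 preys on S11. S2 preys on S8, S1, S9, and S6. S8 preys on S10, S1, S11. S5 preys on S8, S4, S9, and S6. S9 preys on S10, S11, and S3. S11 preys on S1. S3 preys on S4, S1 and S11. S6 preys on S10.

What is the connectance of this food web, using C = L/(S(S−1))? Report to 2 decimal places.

The web has S = 11 species and L = 23 feeding links.
C = L / (S(S−1)) = 23 / 110 = 0.2091 ≈ 0.21.

C = 0.21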